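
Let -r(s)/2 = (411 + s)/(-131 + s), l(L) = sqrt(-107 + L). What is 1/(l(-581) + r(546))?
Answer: -397155/61077098 - 172225*I*sqrt(43)/30538549 ≈ -0.0065025 - 0.036981*I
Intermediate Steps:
r(s) = -2*(411 + s)/(-131 + s)
1/(l(-581) + r(546)) = 1/(sqrt(-107 - 581) + 2*(-411 - 1*546)/(-131 + 546)) = 1/(sqrt(-688) + 2*(-411 - 546)/415) = 1/(4*I*sqrt(43) + 2*(1/415)*(-957)) = 1/(4*I*sqrt(43) - 1914/415) = 1/(-1914/415 + 4*I*sqrt(43))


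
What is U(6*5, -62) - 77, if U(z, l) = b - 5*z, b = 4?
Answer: -223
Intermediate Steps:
U(z, l) = 4 - 5*z
U(6*5, -62) - 77 = (4 - 30*5) - 77 = (4 - 5*30) - 77 = (4 - 150) - 77 = -146 - 77 = -223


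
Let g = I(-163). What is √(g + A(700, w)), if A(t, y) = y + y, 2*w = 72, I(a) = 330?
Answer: √402 ≈ 20.050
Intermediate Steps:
w = 36 (w = (½)*72 = 36)
g = 330
A(t, y) = 2*y
√(g + A(700, w)) = √(330 + 2*36) = √(330 + 72) = √402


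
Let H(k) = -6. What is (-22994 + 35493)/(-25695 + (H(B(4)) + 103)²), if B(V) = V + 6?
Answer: -12499/16286 ≈ -0.76747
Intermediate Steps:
B(V) = 6 + V
(-22994 + 35493)/(-25695 + (H(B(4)) + 103)²) = (-22994 + 35493)/(-25695 + (-6 + 103)²) = 12499/(-25695 + 97²) = 12499/(-25695 + 9409) = 12499/(-16286) = 12499*(-1/16286) = -12499/16286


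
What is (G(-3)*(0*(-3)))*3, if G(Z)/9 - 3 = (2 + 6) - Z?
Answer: 0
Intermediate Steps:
G(Z) = 99 - 9*Z (G(Z) = 27 + 9*((2 + 6) - Z) = 27 + 9*(8 - Z) = 27 + (72 - 9*Z) = 99 - 9*Z)
(G(-3)*(0*(-3)))*3 = ((99 - 9*(-3))*(0*(-3)))*3 = ((99 + 27)*0)*3 = (126*0)*3 = 0*3 = 0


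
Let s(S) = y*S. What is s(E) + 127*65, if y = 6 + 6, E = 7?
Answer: 8339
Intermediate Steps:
y = 12
s(S) = 12*S
s(E) + 127*65 = 12*7 + 127*65 = 84 + 8255 = 8339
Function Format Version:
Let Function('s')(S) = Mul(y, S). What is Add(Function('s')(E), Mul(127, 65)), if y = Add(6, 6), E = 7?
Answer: 8339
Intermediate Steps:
y = 12
Function('s')(S) = Mul(12, S)
Add(Function('s')(E), Mul(127, 65)) = Add(Mul(12, 7), Mul(127, 65)) = Add(84, 8255) = 8339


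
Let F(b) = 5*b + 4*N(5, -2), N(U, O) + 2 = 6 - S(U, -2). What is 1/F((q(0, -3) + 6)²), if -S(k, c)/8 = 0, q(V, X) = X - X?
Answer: 1/196 ≈ 0.0051020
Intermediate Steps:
q(V, X) = 0
S(k, c) = 0 (S(k, c) = -8*0 = 0)
N(U, O) = 4 (N(U, O) = -2 + (6 - 1*0) = -2 + (6 + 0) = -2 + 6 = 4)
F(b) = 16 + 5*b (F(b) = 5*b + 4*4 = 5*b + 16 = 16 + 5*b)
1/F((q(0, -3) + 6)²) = 1/(16 + 5*(0 + 6)²) = 1/(16 + 5*6²) = 1/(16 + 5*36) = 1/(16 + 180) = 1/196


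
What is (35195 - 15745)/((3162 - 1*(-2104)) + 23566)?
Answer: 9725/14416 ≈ 0.67460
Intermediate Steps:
(35195 - 15745)/((3162 - 1*(-2104)) + 23566) = 19450/((3162 + 2104) + 23566) = 19450/(5266 + 23566) = 19450/28832 = 19450*(1/28832) = 9725/14416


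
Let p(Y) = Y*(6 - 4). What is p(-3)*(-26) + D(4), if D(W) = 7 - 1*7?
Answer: 156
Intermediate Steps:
p(Y) = 2*Y (p(Y) = Y*2 = 2*Y)
D(W) = 0 (D(W) = 7 - 7 = 0)
p(-3)*(-26) + D(4) = (2*(-3))*(-26) + 0 = -6*(-26) + 0 = 156 + 0 = 156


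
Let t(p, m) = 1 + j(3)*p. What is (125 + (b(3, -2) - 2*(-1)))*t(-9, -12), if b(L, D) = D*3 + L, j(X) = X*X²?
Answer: -30008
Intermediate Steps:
j(X) = X³
t(p, m) = 1 + 27*p (t(p, m) = 1 + 3³*p = 1 + 27*p)
b(L, D) = L + 3*D (b(L, D) = 3*D + L = L + 3*D)
(125 + (b(3, -2) - 2*(-1)))*t(-9, -12) = (125 + ((3 + 3*(-2)) - 2*(-1)))*(1 + 27*(-9)) = (125 + ((3 - 6) + 2))*(1 - 243) = (125 + (-3 + 2))*(-242) = (125 - 1)*(-242) = 124*(-242) = -30008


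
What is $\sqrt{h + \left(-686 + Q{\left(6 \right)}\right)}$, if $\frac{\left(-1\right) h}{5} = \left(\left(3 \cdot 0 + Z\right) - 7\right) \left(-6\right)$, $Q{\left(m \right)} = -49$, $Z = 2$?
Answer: $i \sqrt{885} \approx 29.749 i$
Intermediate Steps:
$h = -150$ ($h = - 5 \left(\left(3 \cdot 0 + 2\right) - 7\right) \left(-6\right) = - 5 \left(\left(0 + 2\right) - 7\right) \left(-6\right) = - 5 \left(2 - 7\right) \left(-6\right) = - 5 \left(\left(-5\right) \left(-6\right)\right) = \left(-5\right) 30 = -150$)
$\sqrt{h + \left(-686 + Q{\left(6 \right)}\right)} = \sqrt{-150 - 735} = \sqrt{-885} = i \sqrt{885}$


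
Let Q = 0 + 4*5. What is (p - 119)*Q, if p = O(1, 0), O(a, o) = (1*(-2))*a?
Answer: -2420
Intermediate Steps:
O(a, o) = -2*a
p = -2 (p = -2*1 = -2)
Q = 20 (Q = 0 + 20 = 20)
(p - 119)*Q = (-2 - 119)*20 = -121*20 = -2420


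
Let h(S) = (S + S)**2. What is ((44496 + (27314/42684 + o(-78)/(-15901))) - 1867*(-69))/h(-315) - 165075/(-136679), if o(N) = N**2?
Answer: 976559246262581543/593855456014258200 ≈ 1.6444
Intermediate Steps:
h(S) = 4*S**2 (h(S) = (2*S)**2 = 4*S**2)
((44496 + (27314/42684 + o(-78)/(-15901))) - 1867*(-69))/h(-315) - 165075/(-136679) = ((44496 + (27314/42684 + (-78)**2/(-15901))) - 1867*(-69))/((4*(-315)**2)) - 165075/(-136679) = ((44496 + (27314*(1/42684) + 6084*(-1/15901))) + 128823)/((4*99225)) - 165075*(-1/136679) = ((44496 + (13657/21342 - 6084/15901)) + 128823)/396900 + 5325/4409 = ((44496 + 87315229/339359142) + 128823)*(1/396900) + 5325/4409 = (15100211697661/339359142 + 128823)*(1/396900) + 5325/4409 = (58817474447527/339359142)*(1/396900) + 5325/4409 = 58817474447527/134691643459800 + 5325/4409 = 976559246262581543/593855456014258200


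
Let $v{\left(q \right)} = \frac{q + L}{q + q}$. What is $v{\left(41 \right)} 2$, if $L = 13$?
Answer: $\frac{54}{41} \approx 1.3171$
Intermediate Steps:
$v{\left(q \right)} = \frac{13 + q}{2 q}$ ($v{\left(q \right)} = \frac{q + 13}{q + q} = \frac{13 + q}{2 q}$)
$v{\left(41 \right)} 2 = \frac{13 + 41}{2 \cdot 41} \cdot 2 = \frac{1}{2} \cdot \frac{1}{41} \cdot 54 \cdot 2 = \frac{27}{41} \cdot 2 = \frac{54}{41}$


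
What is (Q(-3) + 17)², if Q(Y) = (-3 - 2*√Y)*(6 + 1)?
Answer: -572 + 112*I*√3 ≈ -572.0 + 193.99*I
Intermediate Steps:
Q(Y) = -21 - 14*√Y (Q(Y) = (-3 - 2*√Y)*7 = -21 - 14*√Y)
(Q(-3) + 17)² = ((-21 - 14*I*√3) + 17)² = (-4 - 14*I*√3)²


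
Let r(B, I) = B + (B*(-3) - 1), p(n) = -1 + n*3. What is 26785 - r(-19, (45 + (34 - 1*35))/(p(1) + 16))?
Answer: 26748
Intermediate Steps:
p(n) = -1 + 3*n
r(B, I) = -1 - 2*B (r(B, I) = B + (-3*B - 1) = B + (-1 - 3*B) = -1 - 2*B)
26785 - r(-19, (45 + (34 - 1*35))/(p(1) + 16)) = 26785 - (-1 - 2*(-19)) = 26785 - (-1 + 38) = 26785 - 1*37 = 26785 - 37 = 26748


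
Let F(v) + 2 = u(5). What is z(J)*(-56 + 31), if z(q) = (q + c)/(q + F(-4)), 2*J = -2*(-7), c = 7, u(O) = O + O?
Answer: -70/3 ≈ -23.333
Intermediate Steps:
u(O) = 2*O
F(v) = 8 (F(v) = -2 + 2*5 = -2 + 10 = 8)
J = 7 (J = (-2*(-7))/2 = (1/2)*14 = 7)
z(q) = (7 + q)/(8 + q) (z(q) = (q + 7)/(q + 8) = (7 + q)/(8 + q))
z(J)*(-56 + 31) = ((7 + 7)/(8 + 7))*(-56 + 31) = (14/15)*(-25) = -70/3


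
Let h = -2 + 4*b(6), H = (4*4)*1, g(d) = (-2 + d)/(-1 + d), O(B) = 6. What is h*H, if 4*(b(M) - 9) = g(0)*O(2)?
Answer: 736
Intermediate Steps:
g(d) = (-2 + d)/(-1 + d)
H = 16 (H = 16*1 = 16)
b(M) = 12 (b(M) = 9 + (((-2 + 0)/(-1 + 0))*6)/4 = 9 + ((-2/(-1))*6)/4 = 9 + (-1*(-2)*6)/4 = 9 + (2*6)/4 = 9 + (¼)*12 = 9 + 3 = 12)
h = 46 (h = -2 + 4*12 = -2 + 48 = 46)
h*H = 46*16 = 736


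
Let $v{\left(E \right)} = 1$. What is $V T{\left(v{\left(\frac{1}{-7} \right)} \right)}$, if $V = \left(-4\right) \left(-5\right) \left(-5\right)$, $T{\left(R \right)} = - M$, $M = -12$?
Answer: $-1200$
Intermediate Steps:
$T{\left(R \right)} = 12$ ($T{\left(R \right)} = \left(-1\right) \left(-12\right) = 12$)
$V = -100$ ($V = 20 \left(-5\right) = -100$)
$V T{\left(v{\left(\frac{1}{-7} \right)} \right)} = \left(-100\right) 12 = -1200$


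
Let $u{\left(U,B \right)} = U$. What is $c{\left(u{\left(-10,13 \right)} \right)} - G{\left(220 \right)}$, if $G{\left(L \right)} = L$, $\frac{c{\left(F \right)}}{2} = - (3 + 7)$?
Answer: $-240$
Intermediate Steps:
$c{\left(F \right)} = -20$ ($c{\left(F \right)} = 2 \left(- (3 + 7)\right) = 2 \left(\left(-1\right) 10\right) = 2 \left(-10\right) = -20$)
$c{\left(u{\left(-10,13 \right)} \right)} - G{\left(220 \right)} = -20 - 220 = -240$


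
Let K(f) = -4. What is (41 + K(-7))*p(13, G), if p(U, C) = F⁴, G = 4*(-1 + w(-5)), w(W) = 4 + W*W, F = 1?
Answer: 37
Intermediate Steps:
w(W) = 4 + W²
G = 112 (G = 4*(-1 + (4 + (-5)²)) = 4*(-1 + (4 + 25)) = 4*(-1 + 29) = 4*28 = 112)
p(U, C) = 1 (p(U, C) = 1⁴ = 1)
(41 + K(-7))*p(13, G) = (41 - 4)*1 = 37*1 = 37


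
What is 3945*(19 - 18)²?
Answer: 3945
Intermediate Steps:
3945*(19 - 18)² = 3945*1² = 3945*1 = 3945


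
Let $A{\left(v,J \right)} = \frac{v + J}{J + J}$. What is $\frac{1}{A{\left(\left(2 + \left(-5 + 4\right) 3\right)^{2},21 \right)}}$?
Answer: $\frac{21}{11} \approx 1.9091$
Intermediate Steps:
$A{\left(v,J \right)} = \frac{J + v}{2 J}$
$\frac{1}{A{\left(\left(2 + \left(-5 + 4\right) 3\right)^{2},21 \right)}} = \frac{1}{\frac{1}{2} \cdot \frac{1}{21} \left(21 + \left(2 + \left(-5 + 4\right) 3\right)^{2}\right)} = \frac{1}{\frac{1}{2} \cdot \frac{1}{21} \left(21 + \left(2 - 3\right)^{2}\right)} = \frac{1}{\frac{1}{2} \cdot \frac{1}{21} \left(21 + \left(-1\right)^{2}\right)} = \frac{1}{\frac{1}{2} \cdot \frac{1}{21} \left(21 + 1\right)} = \frac{1}{\frac{1}{2} \cdot \frac{1}{21} \cdot 22} = \frac{1}{\frac{11}{21}} = \frac{21}{11}$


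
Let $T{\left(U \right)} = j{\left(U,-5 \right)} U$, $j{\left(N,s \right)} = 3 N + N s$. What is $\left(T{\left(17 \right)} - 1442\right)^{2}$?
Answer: $4080400$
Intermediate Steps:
$T{\left(U \right)} = - 2 U^{2}$ ($T{\left(U \right)} = U \left(3 - 5\right) U = U \left(-2\right) U = - 2 U U = - 2 U^{2}$)
$\left(T{\left(17 \right)} - 1442\right)^{2} = \left(- 2 \cdot 17^{2} - 1442\right)^{2} = \left(\left(-2\right) 289 - 1442\right)^{2} = \left(-578 - 1442\right)^{2} = \left(-2020\right)^{2} = 4080400$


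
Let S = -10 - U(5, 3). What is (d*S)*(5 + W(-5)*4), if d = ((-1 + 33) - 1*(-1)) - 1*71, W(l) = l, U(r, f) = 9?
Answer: -10830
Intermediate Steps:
S = -19 (S = -10 - 1*9 = -10 - 9 = -19)
d = -38 (d = (32 + 1) - 71 = 33 - 71 = -38)
(d*S)*(5 + W(-5)*4) = (-38*(-19))*(5 - 5*4) = 722*(5 - 20) = 722*(-15) = -10830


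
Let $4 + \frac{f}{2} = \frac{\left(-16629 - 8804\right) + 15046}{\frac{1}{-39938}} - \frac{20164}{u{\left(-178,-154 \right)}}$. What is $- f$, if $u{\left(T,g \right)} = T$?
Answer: $- \frac{73840828520}{89} \approx -8.2967 \cdot 10^{8}$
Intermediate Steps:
$f = \frac{73840828520}{89}$ ($f = -8 + 2 \left(\frac{\left(-16629 - 8804\right) + 15046}{\frac{1}{-39938}} - \frac{20164}{-178}\right) = -8 + 2 \left(\frac{-25433 + 15046}{- \frac{1}{39938}} - - \frac{10082}{89}\right) = -8 + 2 \left(\left(-10387\right) \left(-39938\right) + \frac{10082}{89}\right) = -8 + 2 \left(414836006 + \frac{10082}{89}\right) = -8 + 2 \cdot \frac{36920414616}{89} = -8 + \frac{73840829232}{89} = \frac{73840828520}{89} \approx 8.2967 \cdot 10^{8}$)
$- f = \left(-1\right) \frac{73840828520}{89} = - \frac{73840828520}{89}$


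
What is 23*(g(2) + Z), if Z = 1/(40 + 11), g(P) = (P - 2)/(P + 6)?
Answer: 23/51 ≈ 0.45098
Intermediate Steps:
g(P) = (-2 + P)/(6 + P)
Z = 1/51 ≈ 0.019608
23*(g(2) + Z) = 23*((-2 + 2)/(6 + 2) + 1/51) = 23*(0/8 + 1/51) = 23*((⅛)*0 + 1/51) = 23*(0 + 1/51) = 23*(1/51) = 23/51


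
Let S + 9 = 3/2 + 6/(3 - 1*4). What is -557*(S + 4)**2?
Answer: -201077/4 ≈ -50269.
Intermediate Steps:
S = -27/2 (S = -9 + (3/2 + 6/(3 - 1*4)) = -9 + (3*(1/2) + 6/(3 - 4)) = -9 + (3/2 + 6/(-1)) = -9 + (3/2 + 6*(-1)) = -9 + (3/2 - 6) = -9 - 9/2 = -27/2 ≈ -13.500)
-557*(S + 4)**2 = -557*(-27/2 + 4)**2 = -557*(-19/2)**2 = -557*361/4 = -201077/4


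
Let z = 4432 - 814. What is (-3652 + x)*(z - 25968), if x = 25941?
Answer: -498159150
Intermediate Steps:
z = 3618
(-3652 + x)*(z - 25968) = (-3652 + 25941)*(3618 - 25968) = 22289*(-22350) = -498159150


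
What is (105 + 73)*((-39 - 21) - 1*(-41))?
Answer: -3382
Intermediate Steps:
(105 + 73)*((-39 - 21) - 1*(-41)) = 178*(-60 + 41) = 178*(-19) = -3382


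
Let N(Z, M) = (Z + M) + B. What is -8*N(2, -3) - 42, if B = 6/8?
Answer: -40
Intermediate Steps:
B = 3/4 (B = 6*(1/8) = 3/4 ≈ 0.75000)
N(Z, M) = 3/4 + M + Z (N(Z, M) = (Z + M) + 3/4 = (M + Z) + 3/4 = 3/4 + M + Z)
-8*N(2, -3) - 42 = -8*(3/4 - 3 + 2) - 42 = -8*(-1/4) - 42 = 2 - 42 = -40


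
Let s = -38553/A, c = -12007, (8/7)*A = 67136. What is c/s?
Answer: 705339208/38553 ≈ 18295.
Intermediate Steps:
A = 58744 (A = (7/8)*67136 = 58744)
s = -38553/58744 ≈ -0.65629
c/s = -12007/(-38553/58744) = -12007*(-58744/38553) = 705339208/38553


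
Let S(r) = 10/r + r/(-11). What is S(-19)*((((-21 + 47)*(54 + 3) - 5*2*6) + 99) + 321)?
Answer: 462342/209 ≈ 2212.2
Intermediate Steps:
S(r) = 10/r - r/11 (S(r) = 10/r + r*(-1/11) = 10/r - r/11)
S(-19)*((((-21 + 47)*(54 + 3) - 5*2*6) + 99) + 321) = (10/(-19) - 1/11*(-19))*((((-21 + 47)*(54 + 3) - 5*2*6) + 99) + 321) = (10*(-1/19) + 19/11)*(((26*57 - 10*6) + 99) + 321) = (-10/19 + 19/11)*(((1482 - 60) + 99) + 321) = 251*((1422 + 99) + 321)/209 = 251*(1521 + 321)/209 = (251/209)*1842 = 462342/209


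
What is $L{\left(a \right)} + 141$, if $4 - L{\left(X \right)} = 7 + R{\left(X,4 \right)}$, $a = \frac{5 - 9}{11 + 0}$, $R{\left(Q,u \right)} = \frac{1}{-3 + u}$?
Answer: $137$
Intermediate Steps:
$a = - \frac{4}{11} \approx -0.36364$
$L{\left(X \right)} = -4$ ($L{\left(X \right)} = 4 - \left(7 + \frac{1}{-3 + 4}\right) = 4 - \left(7 + 1^{-1}\right) = 4 - \left(7 + 1\right) = 4 - 8 = -4$)
$L{\left(a \right)} + 141 = -4 + 141 = 137$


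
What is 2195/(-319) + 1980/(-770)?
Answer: -21107/2233 ≈ -9.4523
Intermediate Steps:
2195/(-319) + 1980/(-770) = 2195*(-1/319) + 1980*(-1/770) = -2195/319 - 18/7 = -21107/2233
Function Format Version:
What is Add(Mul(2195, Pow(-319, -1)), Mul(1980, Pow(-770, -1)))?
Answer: Rational(-21107, 2233) ≈ -9.4523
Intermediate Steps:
Add(Mul(2195, Pow(-319, -1)), Mul(1980, Pow(-770, -1))) = Add(Mul(2195, Rational(-1, 319)), Mul(1980, Rational(-1, 770))) = Add(Rational(-2195, 319), Rational(-18, 7)) = Rational(-21107, 2233)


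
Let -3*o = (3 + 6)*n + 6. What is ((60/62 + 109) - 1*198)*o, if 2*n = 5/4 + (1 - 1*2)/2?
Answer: 68225/248 ≈ 275.10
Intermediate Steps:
n = 3/8 (n = (5/4 + (1 - 1*2)/2)/2 = (5*(1/4) + (1 - 2)*(1/2))/2 = (5/4 - 1*1/2)/2 = (5/4 - 1/2)/2 = (1/2)*(3/4) = 3/8 ≈ 0.37500)
o = -25/8 (o = -((3 + 6)*(3/8) + 6)/3 = -(9*(3/8) + 6)/3 = -(27/8 + 6)/3 = -1/3*75/8 = -25/8 ≈ -3.1250)
((60/62 + 109) - 1*198)*o = ((60/62 + 109) - 1*198)*(-25/8) = ((60*(1/62) + 109) - 198)*(-25/8) = ((30/31 + 109) - 198)*(-25/8) = (3409/31 - 198)*(-25/8) = -2729/31*(-25/8) = 68225/248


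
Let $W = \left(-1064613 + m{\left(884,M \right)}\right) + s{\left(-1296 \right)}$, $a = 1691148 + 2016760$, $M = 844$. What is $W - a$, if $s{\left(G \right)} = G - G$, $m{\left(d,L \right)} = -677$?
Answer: $-4773198$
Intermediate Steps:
$s{\left(G \right)} = 0$
$a = 3707908$
$W = -1065290$ ($W = \left(-1064613 - 677\right) + 0 = -1065290 + 0 = -1065290$)
$W - a = -1065290 - 3707908 = -4773198$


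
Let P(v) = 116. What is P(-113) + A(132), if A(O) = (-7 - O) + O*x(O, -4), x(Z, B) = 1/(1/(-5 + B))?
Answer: -1211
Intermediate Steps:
x(Z, B) = -5 + B
A(O) = -7 - 10*O (A(O) = (-7 - O) + O*(-5 - 4) = (-7 - O) + O*(-9) = (-7 - O) - 9*O = -7 - 10*O)
P(-113) + A(132) = 116 + (-7 - 10*132) = 116 + (-7 - 1320) = 116 - 1327 = -1211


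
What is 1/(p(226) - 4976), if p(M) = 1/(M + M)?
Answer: -452/2249151 ≈ -0.00020096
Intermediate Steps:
p(M) = 1/(2*M)
1/(p(226) - 4976) = 1/((½)/226 - 4976) = 1/((½)*(1/226) - 4976) = 1/(1/452 - 4976) = 1/(-2249151/452) = -452/2249151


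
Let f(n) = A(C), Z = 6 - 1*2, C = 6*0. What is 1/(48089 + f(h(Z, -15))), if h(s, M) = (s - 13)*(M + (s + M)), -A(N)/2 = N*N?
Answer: 1/48089 ≈ 2.0795e-5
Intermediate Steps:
C = 0
Z = 4 (Z = 6 - 2 = 4)
A(N) = -2*N² (A(N) = -2*N*N = -2*N²)
h(s, M) = (-13 + s)*(s + 2*M) (h(s, M) = (-13 + s)*(M + (M + s)) = (-13 + s)*(s + 2*M))
f(n) = 0 (f(n) = -2*0² = -2*0 = 0)
1/(48089 + f(h(Z, -15))) = 1/(48089 + 0) = 1/48089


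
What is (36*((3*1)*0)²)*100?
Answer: 0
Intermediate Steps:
(36*((3*1)*0)²)*100 = (36*(3*0)²)*100 = (36*0²)*100 = (36*0)*100 = 0*100 = 0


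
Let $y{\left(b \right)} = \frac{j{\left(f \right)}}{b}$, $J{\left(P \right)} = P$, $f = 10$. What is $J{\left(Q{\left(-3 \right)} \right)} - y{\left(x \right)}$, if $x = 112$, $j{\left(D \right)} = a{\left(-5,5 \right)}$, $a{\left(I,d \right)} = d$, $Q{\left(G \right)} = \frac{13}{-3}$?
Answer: $- \frac{1471}{336} \approx -4.378$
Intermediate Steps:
$Q{\left(G \right)} = - \frac{13}{3}$ ($Q{\left(G \right)} = 13 \left(- \frac{1}{3}\right) = - \frac{13}{3}$)
$j{\left(D \right)} = 5$
$y{\left(b \right)} = \frac{5}{b}$
$J{\left(Q{\left(-3 \right)} \right)} - y{\left(x \right)} = - \frac{13}{3} - \frac{5}{112} = - \frac{1471}{336}$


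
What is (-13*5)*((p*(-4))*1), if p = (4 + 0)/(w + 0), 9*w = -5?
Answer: -1872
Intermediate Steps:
w = -5/9 (w = (⅑)*(-5) = -5/9 ≈ -0.55556)
p = -36/5 (p = (4 + 0)/(-5/9 + 0) = 4/(-5/9) = 4*(-9/5) = -36/5 ≈ -7.2000)
(-13*5)*((p*(-4))*1) = (-13*5)*(-36/5*(-4)*1) = -1872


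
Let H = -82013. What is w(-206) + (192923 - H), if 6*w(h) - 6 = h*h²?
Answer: -3546097/3 ≈ -1.1820e+6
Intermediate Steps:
w(h) = 1 + h³/6 (w(h) = 1 + (h*h²)/6 = 1 + h³/6)
w(-206) + (192923 - H) = (1 + (⅙)*(-206)³) + (192923 - 1*(-82013)) = (1 + (⅙)*(-8741816)) + (192923 + 82013) = (1 - 4370908/3) + 274936 = -4370905/3 + 274936 = -3546097/3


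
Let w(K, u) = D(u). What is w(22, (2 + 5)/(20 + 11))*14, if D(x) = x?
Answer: 98/31 ≈ 3.1613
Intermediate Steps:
w(K, u) = u
w(22, (2 + 5)/(20 + 11))*14 = ((2 + 5)/(20 + 11))*14 = (7/31)*14 = 98/31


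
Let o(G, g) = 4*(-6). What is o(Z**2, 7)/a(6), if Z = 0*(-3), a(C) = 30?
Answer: -4/5 ≈ -0.80000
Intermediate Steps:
Z = 0
o(G, g) = -24
o(Z**2, 7)/a(6) = -24/30 = -24*1/30 = -4/5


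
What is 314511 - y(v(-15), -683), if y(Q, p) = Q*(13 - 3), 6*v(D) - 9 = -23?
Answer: 943603/3 ≈ 3.1453e+5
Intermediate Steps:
v(D) = -7/3 (v(D) = 3/2 + (⅙)*(-23) = 3/2 - 23/6 = -7/3)
y(Q, p) = 10*Q (y(Q, p) = Q*10 = 10*Q)
314511 - y(v(-15), -683) = 314511 - 10*(-7)/3 = 314511 - 1*(-70/3) = 314511 + 70/3 = 943603/3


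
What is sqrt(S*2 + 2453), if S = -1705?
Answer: I*sqrt(957) ≈ 30.935*I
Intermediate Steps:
sqrt(S*2 + 2453) = sqrt(-1705*2 + 2453) = sqrt(-3410 + 2453) = sqrt(-957) = I*sqrt(957)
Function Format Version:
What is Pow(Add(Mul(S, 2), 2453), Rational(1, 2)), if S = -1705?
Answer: Mul(I, Pow(957, Rational(1, 2))) ≈ Mul(30.935, I)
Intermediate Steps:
Pow(Add(Mul(S, 2), 2453), Rational(1, 2)) = Pow(Add(Mul(-1705, 2), 2453), Rational(1, 2)) = Pow(Add(-3410, 2453), Rational(1, 2)) = Pow(-957, Rational(1, 2)) = Mul(I, Pow(957, Rational(1, 2)))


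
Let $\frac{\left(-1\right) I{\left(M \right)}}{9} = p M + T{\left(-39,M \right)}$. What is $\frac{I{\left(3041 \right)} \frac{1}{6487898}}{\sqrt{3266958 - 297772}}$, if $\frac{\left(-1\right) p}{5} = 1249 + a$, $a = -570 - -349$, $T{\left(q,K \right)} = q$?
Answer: $\frac{140677011 \sqrt{10274}}{1133163288884} \approx 0.012583$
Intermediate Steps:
$a = -221$ ($a = -570 + 349 = -221$)
$p = -5140$ ($p = - 5 \left(1249 - 221\right) = \left(-5\right) 1028 = -5140$)
$I{\left(M \right)} = 351 + 46260 M$ ($I{\left(M \right)} = - 9 \left(- 5140 M - 39\right) = - 9 \left(-39 - 5140 M\right) = 351 + 46260 M$)
$\frac{I{\left(3041 \right)} \frac{1}{6487898}}{\sqrt{3266958 - 297772}} = \frac{\left(351 + 46260 \cdot 3041\right) \frac{1}{6487898}}{\sqrt{3266958 - 297772}} = \frac{\left(351 + 140676660\right) \frac{1}{6487898}}{\sqrt{2969186}} = \frac{140677011 \cdot \frac{1}{6487898}}{17 \sqrt{10274}} = \frac{140677011 \frac{\sqrt{10274}}{174658}}{6487898} = \frac{140677011 \sqrt{10274}}{1133163288884}$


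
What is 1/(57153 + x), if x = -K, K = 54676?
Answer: 1/2477 ≈ 0.00040371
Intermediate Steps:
x = -54676 (x = -1*54676 = -54676)
1/(57153 + x) = 1/(57153 - 54676) = 1/2477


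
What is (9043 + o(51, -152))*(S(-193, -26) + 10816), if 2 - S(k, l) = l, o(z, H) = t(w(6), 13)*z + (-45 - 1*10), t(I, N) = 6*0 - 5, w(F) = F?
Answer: 94700652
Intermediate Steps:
t(I, N) = -5 (t(I, N) = 0 - 5 = -5)
o(z, H) = -55 - 5*z (o(z, H) = -5*z + (-45 - 1*10) = -5*z + (-45 - 10) = -5*z - 55 = -55 - 5*z)
S(k, l) = 2 - l
(9043 + o(51, -152))*(S(-193, -26) + 10816) = (9043 + (-55 - 5*51))*((2 - 1*(-26)) + 10816) = (9043 + (-55 - 255))*((2 + 26) + 10816) = (9043 - 310)*(28 + 10816) = 8733*10844 = 94700652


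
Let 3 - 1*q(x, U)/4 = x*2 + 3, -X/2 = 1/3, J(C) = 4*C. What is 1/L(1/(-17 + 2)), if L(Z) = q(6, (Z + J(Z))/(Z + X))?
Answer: -1/48 ≈ -0.020833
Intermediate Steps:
X = -2/3 ≈ -0.66667
q(x, U) = -8*x (q(x, U) = 12 - 4*(x*2 + 3) = 12 - 4*(2*x + 3) = 12 - 4*(3 + 2*x) = 12 + (-12 - 8*x) = -8*x)
L(Z) = -48 (L(Z) = -8*6 = -48)
1/L(1/(-17 + 2)) = 1/(-48) = -1/48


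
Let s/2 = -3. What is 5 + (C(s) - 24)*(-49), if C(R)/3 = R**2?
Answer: -4111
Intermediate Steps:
s = -6 (s = 2*(-3) = -6)
C(R) = 3*R**2
5 + (C(s) - 24)*(-49) = 5 + (3*(-6)**2 - 24)*(-49) = 5 + (3*36 - 24)*(-49) = 5 + (108 - 24)*(-49) = 5 + 84*(-49) = 5 - 4116 = -4111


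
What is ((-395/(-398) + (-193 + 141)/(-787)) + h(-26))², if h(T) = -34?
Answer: 106463662243129/98110527076 ≈ 1085.1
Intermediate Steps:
((-395/(-398) + (-193 + 141)/(-787)) + h(-26))² = ((-395/(-398) + (-193 + 141)/(-787)) - 34)² = ((-395*(-1/398) - 52*(-1/787)) - 34)² = ((395/398 + 52/787) - 34)² = (331561/313226 - 34)² = (-10318123/313226)² = 106463662243129/98110527076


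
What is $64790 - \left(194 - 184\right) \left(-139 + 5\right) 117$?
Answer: $221570$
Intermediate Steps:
$64790 - \left(194 - 184\right) \left(-139 + 5\right) 117 = 64790 - 10 \left(-134\right) 117 = 64790 - \left(-1340\right) 117 = 64790 - -156780 = 64790 + 156780 = 221570$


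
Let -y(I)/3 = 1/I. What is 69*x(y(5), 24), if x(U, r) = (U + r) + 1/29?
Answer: 234462/145 ≈ 1617.0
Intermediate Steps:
y(I) = -3/I
x(U, r) = 1/29 + U + r (x(U, r) = (U + r) + 1/29 = 1/29 + U + r)
69*x(y(5), 24) = 69*(1/29 - 3/5 + 24) = 69*(3398/145) = 234462/145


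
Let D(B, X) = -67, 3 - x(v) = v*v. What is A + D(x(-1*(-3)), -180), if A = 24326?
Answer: 24259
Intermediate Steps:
x(v) = 3 - v² (x(v) = 3 - v*v = 3 - v²)
A + D(x(-1*(-3)), -180) = 24326 - 67 = 24259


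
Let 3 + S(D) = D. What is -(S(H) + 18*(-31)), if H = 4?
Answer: 557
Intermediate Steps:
S(D) = -3 + D
-(S(H) + 18*(-31)) = -((-3 + 4) + 18*(-31)) = -(1 - 558) = -1*(-557) = 557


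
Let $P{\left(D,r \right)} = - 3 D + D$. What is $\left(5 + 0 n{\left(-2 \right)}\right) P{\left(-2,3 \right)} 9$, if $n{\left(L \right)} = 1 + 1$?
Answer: $180$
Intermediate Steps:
$P{\left(D,r \right)} = - 2 D$
$n{\left(L \right)} = 2$
$\left(5 + 0 n{\left(-2 \right)}\right) P{\left(-2,3 \right)} 9 = \left(5 + 0 \cdot 2\right) \left(\left(-2\right) \left(-2\right)\right) 9 = \left(5 + 0\right) 4 \cdot 9 = 5 \cdot 4 \cdot 9 = 20 \cdot 9 = 180$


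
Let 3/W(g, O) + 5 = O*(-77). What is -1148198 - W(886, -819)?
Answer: -72403069487/63058 ≈ -1.1482e+6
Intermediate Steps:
W(g, O) = 3/(-5 - 77*O) (W(g, O) = 3/(-5 + O*(-77)) = 3/(-5 - 77*O))
-1148198 - W(886, -819) = -1148198 - (-3)/(5 + 77*(-819)) = -1148198 - (-3)/(5 - 63063) = -1148198 - (-3)/(-63058) = -1148198 - (-3)*(-1)/63058 = -1148198 - 1*3/63058 = -1148198 - 3/63058 = -72403069487/63058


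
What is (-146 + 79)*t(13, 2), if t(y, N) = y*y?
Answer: -11323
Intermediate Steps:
t(y, N) = y**2
(-146 + 79)*t(13, 2) = (-146 + 79)*13**2 = -67*169 = -11323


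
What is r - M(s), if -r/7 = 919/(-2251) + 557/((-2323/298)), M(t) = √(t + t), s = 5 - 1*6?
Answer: 2630385261/5229073 - I*√2 ≈ 503.03 - 1.4142*I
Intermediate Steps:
s = -1 (s = 5 - 6 = -1)
M(t) = √2*√t (M(t) = √(2*t) = √2*√t)
r = 2630385261/5229073 (r = -7*(919/(-2251) + 557/((-2323/298))) = -7*(919*(-1/2251) + 557/((-2323*1/298))) = -7*(-919/2251 + 557/(-2323/298)) = -7*(-919/2251 + 557*(-298/2323)) = -7*(-919/2251 - 165986/2323) = -7*(-375769323/5229073) = 2630385261/5229073 ≈ 503.03)
r - M(s) = 2630385261/5229073 - √2*√(-1) = 2630385261/5229073 - √2*I = 2630385261/5229073 - I*√2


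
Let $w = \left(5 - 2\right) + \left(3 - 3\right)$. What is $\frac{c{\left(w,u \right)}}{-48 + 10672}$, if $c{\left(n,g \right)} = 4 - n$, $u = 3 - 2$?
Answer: $\frac{1}{10624} \approx 9.4126 \cdot 10^{-5}$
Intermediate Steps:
$w = 3$ ($w = 3 + \left(3 - 3\right) = 3 + 0 = 3$)
$u = 1$ ($u = 3 - 2 = 1$)
$\frac{c{\left(w,u \right)}}{-48 + 10672} = \frac{4 - 3}{-48 + 10672} = \frac{4 - 3}{10624} = \frac{1}{10624} \cdot 1 = \frac{1}{10624}$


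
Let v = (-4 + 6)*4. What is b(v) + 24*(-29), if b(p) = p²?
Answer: -632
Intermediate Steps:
v = 8 (v = 2*4 = 8)
b(v) + 24*(-29) = 8² + 24*(-29) = 64 - 696 = -632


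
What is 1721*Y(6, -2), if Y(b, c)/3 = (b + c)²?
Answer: 82608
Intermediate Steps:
Y(b, c) = 3*(b + c)²
1721*Y(6, -2) = 1721*(3*(6 - 2)²) = 1721*(3*4²) = 1721*(3*16) = 1721*48 = 82608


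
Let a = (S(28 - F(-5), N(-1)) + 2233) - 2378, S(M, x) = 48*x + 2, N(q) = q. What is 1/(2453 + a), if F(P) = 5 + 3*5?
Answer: 1/2262 ≈ 0.00044209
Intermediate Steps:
F(P) = 20 (F(P) = 5 + 15 = 20)
S(M, x) = 2 + 48*x
a = -191 (a = ((2 + 48*(-1)) + 2233) - 2378 = ((2 - 48) + 2233) - 2378 = (-46 + 2233) - 2378 = 2187 - 2378 = -191)
1/(2453 + a) = 1/(2453 - 191) = 1/2262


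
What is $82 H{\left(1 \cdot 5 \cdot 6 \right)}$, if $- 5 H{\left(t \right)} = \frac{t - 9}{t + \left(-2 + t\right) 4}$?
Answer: $- \frac{861}{355} \approx -2.4254$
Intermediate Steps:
$H{\left(t \right)} = - \frac{-9 + t}{5 \left(-8 + 5 t\right)}$ ($H{\left(t \right)} = - \frac{\left(t - 9\right) \frac{1}{t + \left(-2 + t\right) 4}}{5} = - \frac{\left(-9 + t\right) \frac{1}{t + \left(-8 + 4 t\right)}}{5} = - \frac{\left(-9 + t\right) \frac{1}{-8 + 5 t}}{5} = - \frac{\frac{1}{-8 + 5 t} \left(-9 + t\right)}{5} = - \frac{-9 + t}{5 \left(-8 + 5 t\right)}$)
$82 H{\left(1 \cdot 5 \cdot 6 \right)} = 82 \frac{9 - 1 \cdot 5 \cdot 6}{5 \left(-8 + 5 \cdot 1 \cdot 5 \cdot 6\right)} = 82 \frac{9 - 1 \cdot 30}{5 \left(-8 + 5 \cdot 1 \cdot 30\right)} = 82 \frac{9 - 30}{5 \left(-8 + 5 \cdot 30\right)} = 82 \frac{9 - 30}{5 \left(-8 + 150\right)} = 82 \cdot \frac{1}{5} \cdot \frac{1}{142} \left(-21\right) = 82 \left(- \frac{21}{710}\right) = - \frac{861}{355}$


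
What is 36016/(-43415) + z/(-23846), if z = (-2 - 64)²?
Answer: -523976638/517637045 ≈ -1.0122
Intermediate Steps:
z = 4356 (z = (-66)² = 4356)
36016/(-43415) + z/(-23846) = 36016/(-43415) + 4356/(-23846) = 36016*(-1/43415) + 4356*(-1/23846) = -36016/43415 - 2178/11923 = -523976638/517637045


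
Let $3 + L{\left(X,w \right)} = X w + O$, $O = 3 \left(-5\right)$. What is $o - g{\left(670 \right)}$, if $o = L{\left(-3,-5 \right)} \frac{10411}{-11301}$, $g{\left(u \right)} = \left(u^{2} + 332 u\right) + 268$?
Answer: $- \frac{2529936925}{3767} \approx -6.7161 \cdot 10^{5}$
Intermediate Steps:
$O = -15$
$L{\left(X,w \right)} = -18 + X w$ ($L{\left(X,w \right)} = -3 + \left(X w - 15\right) = -3 + \left(-15 + X w\right) = -18 + X w$)
$g{\left(u \right)} = 268 + u^{2} + 332 u$
$o = \frac{10411}{3767}$ ($o = \left(-18 - -15\right) \frac{10411}{-11301} = \left(-18 + 15\right) 10411 \left(- \frac{1}{11301}\right) = \left(-3\right) \left(- \frac{10411}{11301}\right) = \frac{10411}{3767} \approx 2.7637$)
$o - g{\left(670 \right)} = \frac{10411}{3767} - \left(268 + 670^{2} + 332 \cdot 670\right) = \frac{10411}{3767} - \left(268 + 448900 + 222440\right) = \frac{10411}{3767} - 671608 = - \frac{2529936925}{3767}$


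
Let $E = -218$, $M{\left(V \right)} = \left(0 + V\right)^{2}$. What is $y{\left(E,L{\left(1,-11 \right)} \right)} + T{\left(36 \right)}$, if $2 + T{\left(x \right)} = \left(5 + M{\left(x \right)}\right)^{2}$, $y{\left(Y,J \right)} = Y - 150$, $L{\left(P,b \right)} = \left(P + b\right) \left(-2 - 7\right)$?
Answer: $1692231$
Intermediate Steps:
$M{\left(V \right)} = V^{2}$
$L{\left(P,b \right)} = - 9 P - 9 b$ ($L{\left(P,b \right)} = \left(P + b\right) \left(-9\right) = - 9 P - 9 b$)
$y{\left(Y,J \right)} = -150 + Y$
$T{\left(x \right)} = -2 + \left(5 + x^{2}\right)^{2}$
$y{\left(E,L{\left(1,-11 \right)} \right)} + T{\left(36 \right)} = \left(-150 - 218\right) - \left(2 - \left(5 + 36^{2}\right)^{2}\right) = -368 - \left(2 - \left(5 + 1296\right)^{2}\right) = -368 - \left(2 - 1301^{2}\right) = -368 + \left(-2 + 1692601\right) = -368 + 1692599 = 1692231$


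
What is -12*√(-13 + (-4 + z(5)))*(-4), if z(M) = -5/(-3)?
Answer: 16*I*√138 ≈ 187.96*I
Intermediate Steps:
z(M) = 5/3 (z(M) = -5*(-⅓) = 5/3)
-12*√(-13 + (-4 + z(5)))*(-4) = -12*√(-13 + (-4 + 5/3))*(-4) = -12*√(-13 - 7/3)*(-4) = -4*I*√138*(-4) = 16*I*√138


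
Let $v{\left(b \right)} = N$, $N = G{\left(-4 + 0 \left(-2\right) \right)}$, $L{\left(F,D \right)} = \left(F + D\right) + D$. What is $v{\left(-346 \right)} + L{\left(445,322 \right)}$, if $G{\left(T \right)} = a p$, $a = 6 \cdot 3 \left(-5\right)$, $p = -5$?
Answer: $1539$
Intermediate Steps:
$L{\left(F,D \right)} = F + 2 D$ ($L{\left(F,D \right)} = \left(D + F\right) + D = F + 2 D$)
$a = -90$ ($a = 18 \left(-5\right) = -90$)
$G{\left(T \right)} = 450$ ($G{\left(T \right)} = \left(-90\right) \left(-5\right) = 450$)
$N = 450$
$v{\left(b \right)} = 450$
$v{\left(-346 \right)} + L{\left(445,322 \right)} = 450 + \left(445 + 2 \cdot 322\right) = 450 + \left(445 + 644\right) = 450 + 1089 = 1539$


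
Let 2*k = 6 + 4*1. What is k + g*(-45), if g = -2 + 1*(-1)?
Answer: 140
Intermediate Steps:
k = 5 (k = (6 + 4*1)/2 = (6 + 4)/2 = (1/2)*10 = 5)
g = -3 (g = -2 - 1 = -3)
k + g*(-45) = 5 - 3*(-45) = 5 + 135 = 140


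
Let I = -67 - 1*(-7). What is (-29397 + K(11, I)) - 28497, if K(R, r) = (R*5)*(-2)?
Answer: -58004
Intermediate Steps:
I = -60 (I = -67 + 7 = -60)
K(R, r) = -10*R (K(R, r) = (5*R)*(-2) = -10*R)
(-29397 + K(11, I)) - 28497 = (-29397 - 10*11) - 28497 = (-29397 - 110) - 28497 = -29507 - 28497 = -58004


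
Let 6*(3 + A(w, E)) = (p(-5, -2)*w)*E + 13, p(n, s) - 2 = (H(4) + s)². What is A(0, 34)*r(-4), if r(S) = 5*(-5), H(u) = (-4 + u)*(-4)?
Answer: 125/6 ≈ 20.833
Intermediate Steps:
H(u) = 16 - 4*u
p(n, s) = 2 + s² (p(n, s) = 2 + ((16 - 4*4) + s)² = 2 + ((16 - 16) + s)² = 2 + (0 + s)² = 2 + s²)
A(w, E) = -⅚ + E*w (A(w, E) = -3 + (((2 + (-2)²)*w)*E + 13)/6 = -3 + (((2 + 4)*w)*E + 13)/6 = -3 + ((6*w)*E + 13)/6 = -3 + (6*E*w + 13)/6 = -3 + (13 + 6*E*w)/6 = -3 + (13/6 + E*w) = -⅚ + E*w)
r(S) = -25
A(0, 34)*r(-4) = (-⅚ + 34*0)*(-25) = (-⅚ + 0)*(-25) = -⅚*(-25) = 125/6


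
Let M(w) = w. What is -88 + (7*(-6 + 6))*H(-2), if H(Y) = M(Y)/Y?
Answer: -88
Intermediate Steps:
H(Y) = 1 (H(Y) = Y/Y = 1)
-88 + (7*(-6 + 6))*H(-2) = -88 + (7*(-6 + 6))*1 = -88 + (7*0)*1 = -88 + 0*1 = -88 + 0 = -88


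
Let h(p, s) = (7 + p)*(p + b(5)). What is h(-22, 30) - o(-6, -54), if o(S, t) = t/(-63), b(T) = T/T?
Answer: 2199/7 ≈ 314.14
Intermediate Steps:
b(T) = 1
h(p, s) = (1 + p)*(7 + p) (h(p, s) = (7 + p)*(p + 1) = (7 + p)*(1 + p) = (1 + p)*(7 + p))
o(S, t) = -t/63 (o(S, t) = t*(-1/63) = -t/63)
h(-22, 30) - o(-6, -54) = (7 + (-22)² + 8*(-22)) - (-1)*(-54)/63 = (7 + 484 - 176) - 1*6/7 = 315 - 6/7 = 2199/7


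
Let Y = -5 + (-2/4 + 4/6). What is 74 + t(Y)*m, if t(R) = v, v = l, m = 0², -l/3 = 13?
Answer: 74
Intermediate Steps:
l = -39 (l = -3*13 = -39)
m = 0
v = -39
Y = -29/6 (Y = -5 + (-2*¼ + 4*(⅙)) = -5 + (-½ + ⅔) = -5 + ⅙ = -29/6 ≈ -4.8333)
t(R) = -39
74 + t(Y)*m = 74 - 39*0 = 74 + 0 = 74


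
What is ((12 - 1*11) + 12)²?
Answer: 169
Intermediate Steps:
((12 - 1*11) + 12)² = ((12 - 11) + 12)² = (1 + 12)² = 13² = 169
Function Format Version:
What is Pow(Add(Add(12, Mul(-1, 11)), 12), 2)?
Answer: 169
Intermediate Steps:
Pow(Add(Add(12, Mul(-1, 11)), 12), 2) = Pow(Add(Add(12, -11), 12), 2) = Pow(Add(1, 12), 2) = Pow(13, 2) = 169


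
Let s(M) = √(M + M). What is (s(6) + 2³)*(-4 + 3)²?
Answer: 8 + 2*√3 ≈ 11.464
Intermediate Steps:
s(M) = √2*√M (s(M) = √(2*M) = √2*√M)
(s(6) + 2³)*(-4 + 3)² = (√2*√6 + 2³)*(-4 + 3)² = (2*√3 + 8)*(-1)² = (8 + 2*√3)*1 = 8 + 2*√3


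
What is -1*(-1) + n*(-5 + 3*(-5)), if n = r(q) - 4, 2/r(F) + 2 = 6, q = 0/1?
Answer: 71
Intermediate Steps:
q = 0 (q = 0*1 = 0)
r(F) = ½ (r(F) = 2/(-2 + 6) = 2/4 = 2*(¼) = ½)
n = -7/2 (n = ½ - 4 = -7/2 ≈ -3.5000)
-1*(-1) + n*(-5 + 3*(-5)) = -1*(-1) - 7*(-5 + 3*(-5))/2 = 1 - 7*(-5 - 15)/2 = 1 - 7/2*(-20) = 1 + 70 = 71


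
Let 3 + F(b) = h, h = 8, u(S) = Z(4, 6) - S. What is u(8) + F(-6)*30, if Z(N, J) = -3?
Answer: 139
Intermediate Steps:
u(S) = -3 - S
F(b) = 5 (F(b) = -3 + 8 = 5)
u(8) + F(-6)*30 = (-3 - 1*8) + 5*30 = (-3 - 8) + 150 = -11 + 150 = 139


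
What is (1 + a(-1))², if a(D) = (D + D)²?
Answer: 25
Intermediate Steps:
a(D) = 4*D² (a(D) = (2*D)² = 4*D²)
(1 + a(-1))² = (1 + 4*(-1)²)² = (1 + 4*1)² = (1 + 4)² = 5² = 25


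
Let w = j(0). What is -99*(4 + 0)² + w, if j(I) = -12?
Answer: -1596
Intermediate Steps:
w = -12
-99*(4 + 0)² + w = -99*(4 + 0)² - 12 = -99*4² - 12 = -99*16 - 12 = -1584 - 12 = -1596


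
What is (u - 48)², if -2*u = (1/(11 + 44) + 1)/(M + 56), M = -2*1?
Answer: 5082834436/2205225 ≈ 2304.9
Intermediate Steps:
M = -2
u = -14/1485 (u = -(1/(11 + 44) + 1)/(2*(-2 + 56)) = -(1/55 + 1)/(2*54) = -28/(55*54) = -½*28/1485 = -14/1485 ≈ -0.0094276)
(u - 48)² = (-14/1485 - 48)² = (-71294/1485)² = 5082834436/2205225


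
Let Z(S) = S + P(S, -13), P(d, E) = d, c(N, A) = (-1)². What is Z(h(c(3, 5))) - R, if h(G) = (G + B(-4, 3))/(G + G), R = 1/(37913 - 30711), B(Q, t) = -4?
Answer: -21607/7202 ≈ -3.0001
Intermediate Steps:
c(N, A) = 1
R = 1/7202 ≈ 0.00013885
h(G) = (-4 + G)/(2*G) (h(G) = (G - 4)/(G + G) = (-4 + G)/((2*G)) = (-4 + G)*(1/(2*G)) = (-4 + G)/(2*G))
Z(S) = 2*S (Z(S) = S + S = 2*S)
Z(h(c(3, 5))) - R = 2*((½)*(-4 + 1)/1) - 1*1/7202 = 2*((½)*1*(-3)) - 1/7202 = 2*(-3/2) - 1/7202 = -3 - 1/7202 = -21607/7202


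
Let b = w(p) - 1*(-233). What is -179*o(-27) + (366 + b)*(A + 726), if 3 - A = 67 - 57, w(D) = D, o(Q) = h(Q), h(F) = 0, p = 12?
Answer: 439309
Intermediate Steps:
o(Q) = 0
A = -7 (A = 3 - (67 - 57) = 3 - 1*10 = 3 - 10 = -7)
b = 245 (b = 12 - 1*(-233) = 12 + 233 = 245)
-179*o(-27) + (366 + b)*(A + 726) = -179*0 + (366 + 245)*(-7 + 726) = 0 + 611*719 = 0 + 439309 = 439309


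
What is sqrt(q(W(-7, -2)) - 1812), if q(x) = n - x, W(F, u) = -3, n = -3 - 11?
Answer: I*sqrt(1823) ≈ 42.697*I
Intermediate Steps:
n = -14
q(x) = -14 - x
sqrt(q(W(-7, -2)) - 1812) = sqrt((-14 - 1*(-3)) - 1812) = sqrt((-14 + 3) - 1812) = sqrt(-11 - 1812) = sqrt(-1823) = I*sqrt(1823)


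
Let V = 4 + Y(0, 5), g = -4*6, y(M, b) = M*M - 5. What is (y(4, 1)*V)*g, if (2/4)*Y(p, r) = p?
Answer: -1056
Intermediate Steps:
y(M, b) = -5 + M² (y(M, b) = M² - 5 = -5 + M²)
g = -24
Y(p, r) = 2*p
V = 4 (V = 4 + 2*0 = 4 + 0 = 4)
(y(4, 1)*V)*g = ((-5 + 4²)*4)*(-24) = ((-5 + 16)*4)*(-24) = (11*4)*(-24) = 44*(-24) = -1056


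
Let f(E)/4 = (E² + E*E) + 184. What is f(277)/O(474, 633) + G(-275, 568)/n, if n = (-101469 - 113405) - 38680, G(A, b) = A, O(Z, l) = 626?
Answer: 77913173411/79362402 ≈ 981.74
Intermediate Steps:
n = -253554 (n = -214874 - 38680 = -253554)
f(E) = 736 + 8*E² (f(E) = 4*((E² + E*E) + 184) = 4*((E² + E²) + 184) = 4*(2*E² + 184) = 4*(184 + 2*E²) = 736 + 8*E²)
f(277)/O(474, 633) + G(-275, 568)/n = (736 + 8*277²)/626 - 275/(-253554) = (736 + 8*76729)*(1/626) - 275*(-1/253554) = (736 + 613832)*(1/626) + 275/253554 = 614568*(1/626) + 275/253554 = 307284/313 + 275/253554 = 77913173411/79362402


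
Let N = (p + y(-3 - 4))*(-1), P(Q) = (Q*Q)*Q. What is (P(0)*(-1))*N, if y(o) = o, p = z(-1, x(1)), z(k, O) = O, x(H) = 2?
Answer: 0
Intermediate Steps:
p = 2
P(Q) = Q³ (P(Q) = Q²*Q = Q³)
N = 5 (N = (2 + (-3 - 4))*(-1) = (2 - 7)*(-1) = -5*(-1) = 5)
(P(0)*(-1))*N = (0³*(-1))*5 = (0*(-1))*5 = 0*5 = 0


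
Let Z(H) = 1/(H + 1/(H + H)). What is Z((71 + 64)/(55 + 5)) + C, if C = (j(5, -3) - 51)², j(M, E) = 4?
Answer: 196637/89 ≈ 2209.4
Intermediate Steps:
C = 2209 (C = (4 - 51)² = (-47)² = 2209)
Z(H) = 1/(H + 1/(2*H))
Z((71 + 64)/(55 + 5)) + C = 2*((71 + 64)/(55 + 5))/(1 + 2*((71 + 64)/(55 + 5))²) + 2209 = 2*(135/60)/(1 + 2*(135/60)²) + 2209 = 2*(135*(1/60))/(1 + 2*(135*(1/60))²) + 2209 = 2*(9/4)/(1 + 2*(9/4)²) + 2209 = 2*(9/4)/(1 + 2*(81/16)) + 2209 = 2*(9/4)/(1 + 81/8) + 2209 = 2*(9/4)/(89/8) + 2209 = 2*(9/4)*(8/89) + 2209 = 36/89 + 2209 = 196637/89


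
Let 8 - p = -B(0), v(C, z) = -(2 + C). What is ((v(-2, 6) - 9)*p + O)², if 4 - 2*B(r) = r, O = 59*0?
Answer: 8100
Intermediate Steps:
O = 0
B(r) = 2 - r/2
v(C, z) = -2 - C
p = 10 (p = 8 - (-1)*(2 - ½*0) = 8 - (-1)*(2 + 0) = 8 - (-1)*2 = 8 - 1*(-2) = 8 + 2 = 10)
((v(-2, 6) - 9)*p + O)² = (((-2 - 1*(-2)) - 9)*10 + 0)² = (((-2 + 2) - 9)*10 + 0)² = ((0 - 9)*10 + 0)² = (-9*10 + 0)² = (-90 + 0)² = (-90)² = 8100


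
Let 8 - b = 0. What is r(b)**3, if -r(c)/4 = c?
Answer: -32768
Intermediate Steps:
b = 8 (b = 8 - 1*0 = 8 + 0 = 8)
r(c) = -4*c
r(b)**3 = (-4*8)**3 = (-32)**3 = -32768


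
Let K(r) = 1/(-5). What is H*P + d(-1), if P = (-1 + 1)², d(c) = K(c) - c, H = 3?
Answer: ⅘ ≈ 0.80000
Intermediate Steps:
K(r) = -⅕
d(c) = -⅕ - c
P = 0 (P = 0² = 0)
H*P + d(-1) = 3*0 + (-⅕ - 1*(-1)) = 0 + (-⅕ + 1) = 0 + ⅘ = ⅘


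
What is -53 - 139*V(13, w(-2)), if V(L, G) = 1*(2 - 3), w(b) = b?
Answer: 86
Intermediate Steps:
V(L, G) = -1 (V(L, G) = 1*(-1) = -1)
-53 - 139*V(13, w(-2)) = -53 - 139*(-1) = -53 + 139 = 86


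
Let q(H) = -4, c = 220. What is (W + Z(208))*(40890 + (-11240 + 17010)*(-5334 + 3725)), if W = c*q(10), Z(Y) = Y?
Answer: 6211322880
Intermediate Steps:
W = -880 (W = 220*(-4) = -880)
(W + Z(208))*(40890 + (-11240 + 17010)*(-5334 + 3725)) = (-880 + 208)*(40890 + (-11240 + 17010)*(-5334 + 3725)) = -672*(40890 + 5770*(-1609)) = -672*(40890 - 9283930) = -672*(-9243040) = 6211322880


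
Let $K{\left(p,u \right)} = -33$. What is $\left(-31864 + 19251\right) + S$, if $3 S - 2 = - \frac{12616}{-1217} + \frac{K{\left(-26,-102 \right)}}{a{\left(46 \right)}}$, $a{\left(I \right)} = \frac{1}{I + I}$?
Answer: $- \frac{49729825}{3651} \approx -13621.0$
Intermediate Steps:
$a{\left(I \right)} = \frac{1}{2 I}$
$S = - \frac{3679762}{3651}$ ($S = \frac{2}{3} + \frac{- \frac{12616}{-1217} - \frac{33}{\frac{1}{2} \cdot \frac{1}{46}}}{3} = \frac{2}{3} + \frac{\left(-12616\right) \left(- \frac{1}{1217}\right) - \frac{33}{\frac{1}{2} \cdot \frac{1}{46}}}{3} = \frac{2}{3} + \frac{\frac{12616}{1217} - 33 \frac{1}{\frac{1}{92}}}{3} = \frac{2}{3} + \frac{\frac{12616}{1217} - 3036}{3} = \frac{2}{3} + \frac{1}{3} \left(- \frac{3682196}{1217}\right) = \frac{2}{3} - \frac{3682196}{3651} = - \frac{3679762}{3651} \approx -1007.9$)
$\left(-31864 + 19251\right) + S = \left(-31864 + 19251\right) - \frac{3679762}{3651} = -12613 - \frac{3679762}{3651} = - \frac{49729825}{3651}$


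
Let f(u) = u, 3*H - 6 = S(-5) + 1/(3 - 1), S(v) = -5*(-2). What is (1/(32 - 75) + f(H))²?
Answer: 221841/7396 ≈ 29.995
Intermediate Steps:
S(v) = 10
H = 11/2 (H = 2 + (10 + 1/(3 - 1))/3 = 2 + (10 + 1/2)/3 = 2 + (10 + ½)/3 = 2 + (⅓)*(21/2) = 2 + 7/2 = 11/2 ≈ 5.5000)
(1/(32 - 75) + f(H))² = (1/(32 - 75) + 11/2)² = (1/(-43) + 11/2)² = (-1/43 + 11/2)² = (471/86)² = 221841/7396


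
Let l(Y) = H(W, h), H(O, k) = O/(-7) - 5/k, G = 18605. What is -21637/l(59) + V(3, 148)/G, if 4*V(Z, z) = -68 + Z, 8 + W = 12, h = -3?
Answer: -6762947567/342332 ≈ -19756.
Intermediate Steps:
W = 4 (W = -8 + 12 = 4)
H(O, k) = -5/k - O/7 (H(O, k) = O*(-1/7) - 5/k = -O/7 - 5/k = -5/k - O/7)
l(Y) = 23/21 (l(Y) = -5/(-3) - 1/7*4 = -5*(-1/3) - 4/7 = 5/3 - 4/7 = 23/21)
V(Z, z) = -17 + Z/4 (V(Z, z) = (-68 + Z)/4 = -17 + Z/4)
-21637/l(59) + V(3, 148)/G = -21637/23/21 + (-17 + (1/4)*3)/18605 = -21637*21/23 + (-17 + 3/4)*(1/18605) = -454377/23 - 65/4*1/18605 = -454377/23 - 13/14884 = -6762947567/342332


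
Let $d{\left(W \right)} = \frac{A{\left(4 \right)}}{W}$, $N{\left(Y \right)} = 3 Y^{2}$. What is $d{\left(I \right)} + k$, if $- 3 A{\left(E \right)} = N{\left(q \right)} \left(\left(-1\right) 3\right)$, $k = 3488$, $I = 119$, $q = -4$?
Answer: $\frac{415120}{119} \approx 3488.4$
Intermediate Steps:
$A{\left(E \right)} = 48$ ($A{\left(E \right)} = - \frac{3 \left(-4\right)^{2} \left(\left(-1\right) 3\right)}{3} = - \frac{3 \cdot 16 \left(-3\right)}{3} = - \frac{48 \left(-3\right)}{3} = \left(- \frac{1}{3}\right) \left(-144\right) = 48$)
$d{\left(W \right)} = \frac{48}{W}$
$d{\left(I \right)} + k = \frac{48}{119} + 3488 = \frac{415120}{119}$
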